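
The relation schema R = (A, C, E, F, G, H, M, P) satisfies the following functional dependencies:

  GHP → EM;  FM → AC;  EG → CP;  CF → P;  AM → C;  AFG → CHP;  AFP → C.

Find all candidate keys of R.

AFG, FGM, CFGH, EFGH, FGHP

Attributes F, G never appear on any right-hand side, so every candidate key must contain {F, G}.
{F, G}⁺ = {F, G}, which is not all of the schema, so we must add further attributes.
{A, F, G}⁺: AFG→CHP adds C, H, P; GHP→EM adds E, M → {A, C, E, F, G, H, M, P}. Minimal: {F, G}⁺ = {F, G}; {A, G}⁺ = {A, G}; {A, F}⁺ = {A, F} — none reach the full schema.
{F, G, M}⁺: FM→AC adds A, C; CF→P adds P; AFG→CHP adds H; GHP→EM adds E → {A, C, E, F, G, H, M, P}. Minimal: {G, M}⁺ = {G, M}; {F, M}⁺ = {A, C, F, M, P}; {F, G}⁺ = {F, G} — none reach the full schema.
{C, F, G, H}⁺: CF→P adds P; GHP→EM adds E, M; FM→AC adds A → {A, C, E, F, G, H, M, P}. Minimal: {F, G, H}⁺ = {F, G, H}; {C, G, H}⁺ = {C, G, H}; {C, F, H}⁺ = {C, F, H, P}; … — none reach the full schema.
{E, F, G, H}⁺: EG→CP adds C, P; GHP→EM adds M; FM→AC adds A → {A, C, E, F, G, H, M, P}. Minimal: {F, G, H}⁺ = {F, G, H}; {E, G, H}⁺ = {C, E, G, H, M, P}; {E, F, H}⁺ = {E, F, H}; … — none reach the full schema.
{F, G, H, P}⁺: GHP→EM adds E, M; FM→AC adds A, C → {A, C, E, F, G, H, M, P}. Minimal: {G, H, P}⁺ = {C, E, G, H, M, P}; {F, H, P}⁺ = {F, H, P}; {F, G, P}⁺ = {F, G, P}; … — none reach the full schema.
Any other superkey contains one of these as a subset, so there are no further candidate keys.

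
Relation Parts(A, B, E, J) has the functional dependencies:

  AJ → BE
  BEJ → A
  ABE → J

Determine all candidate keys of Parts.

AJ, ABE, BEJ

{A, J}⁺: AJ→BE adds B, E → {A, B, E, J}. Minimal: {J}⁺ = {J}; {A}⁺ = {A} — none reach the full schema.
{A, B, E}⁺: ABE→J adds J → {A, B, E, J}. Minimal: {B, E}⁺ = {B, E}; {A, E}⁺ = {A, E}; {A, B}⁺ = {A, B} — none reach the full schema.
{B, E, J}⁺: BEJ→A adds A → {A, B, E, J}. Minimal: {E, J}⁺ = {E, J}; {B, J}⁺ = {B, J}; {B, E}⁺ = {B, E} — none reach the full schema.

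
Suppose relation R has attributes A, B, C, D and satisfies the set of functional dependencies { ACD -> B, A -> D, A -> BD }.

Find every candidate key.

Attributes A, C never appear on any right-hand side, so every candidate key must contain {A, C}.
{A, C}⁺ = {A, B, C, D}, which is all of the schema, so {A, C} is the only candidate key.

{A, C}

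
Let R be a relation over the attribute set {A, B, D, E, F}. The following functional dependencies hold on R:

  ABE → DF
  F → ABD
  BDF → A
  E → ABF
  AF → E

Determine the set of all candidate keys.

E, F

{E}⁺: E→ABF adds A, B, F; ABE→DF adds D → {A, B, D, E, F}.
{F}⁺: F→ABD adds A, B, D; AF→E adds E → {A, B, D, E, F}.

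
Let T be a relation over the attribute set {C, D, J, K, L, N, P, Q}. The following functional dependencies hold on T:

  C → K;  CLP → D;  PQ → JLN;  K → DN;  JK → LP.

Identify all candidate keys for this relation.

Attributes C, Q never appear on any right-hand side, so every candidate key must contain {C, Q}.
{C, Q}⁺ = {C, D, K, N, Q}, which is not all of the schema, so we must add further attributes.
{C, J, Q}⁺: C→K adds K; K→DN adds D, N; JK→LP adds L, P → {C, D, J, K, L, N, P, Q}. Minimal: {J, Q}⁺ = {J, Q}; {C, Q}⁺ = {C, D, K, N, Q}; {C, J}⁺ = {C, D, J, K, L, N, P} — none reach the full schema.
{C, P, Q}⁺: C→K adds K; PQ→JLN adds J, L, N; K→DN adds D → {C, D, J, K, L, N, P, Q}. Minimal: {P, Q}⁺ = {J, L, N, P, Q}; {C, Q}⁺ = {C, D, K, N, Q}; {C, P}⁺ = {C, D, K, N, P} — none reach the full schema.
Any other superkey contains one of these as a subset, so there are no further candidate keys.

(C, J, Q), (C, P, Q)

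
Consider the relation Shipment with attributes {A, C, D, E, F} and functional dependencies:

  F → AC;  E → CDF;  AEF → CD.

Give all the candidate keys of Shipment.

E

Attribute E never appears on the right-hand side of any dependency, so E must belong to every candidate key.
{E}⁺ = {A, C, D, E, F}, which is all of the schema, so {E} is the only candidate key.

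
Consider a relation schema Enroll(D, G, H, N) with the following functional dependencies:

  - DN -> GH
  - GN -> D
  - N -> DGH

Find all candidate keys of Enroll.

Attribute N never appears on the right-hand side of any dependency, so N must belong to every candidate key.
{N}⁺ = {D, G, H, N}, which is all of the schema, so {N} is the only candidate key.

(N)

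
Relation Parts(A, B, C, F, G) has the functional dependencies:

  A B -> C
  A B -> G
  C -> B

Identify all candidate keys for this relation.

Attributes A, F never appear on any right-hand side, so every candidate key must contain {A, F}.
{A, F}⁺ = {A, F}, which is not all of the schema, so we must add further attributes.
{A, B, F}⁺: AB→C adds C; AB→G adds G → {A, B, C, F, G}. Minimal: {B, F}⁺ = {B, F}; {A, F}⁺ = {A, F}; {A, B}⁺ = {A, B, C, G} — none reach the full schema.
{A, C, F}⁺: C→B adds B; AB→G adds G → {A, B, C, F, G}. Minimal: {C, F}⁺ = {B, C, F}; {A, F}⁺ = {A, F}; {A, C}⁺ = {A, B, C, G} — none reach the full schema.
Any other superkey contains one of these as a subset, so there are no further candidate keys.

{A, B, F}, {A, C, F}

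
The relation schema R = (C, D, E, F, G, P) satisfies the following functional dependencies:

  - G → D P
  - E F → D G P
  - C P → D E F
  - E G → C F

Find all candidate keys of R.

{C, G}; {C, P}; {E, F}; {E, G}

{C, G}⁺: G→DP adds D, P; CP→DEF adds E, F → {C, D, E, F, G, P}. Minimal: {G}⁺ = {D, G, P}; {C}⁺ = {C} — none reach the full schema.
{C, P}⁺: CP→DEF adds D, E, F; EF→DGP adds G → {C, D, E, F, G, P}. Minimal: {P}⁺ = {P}; {C}⁺ = {C} — none reach the full schema.
{E, F}⁺: EF→DGP adds D, G, P; EG→CF adds C → {C, D, E, F, G, P}. Minimal: {F}⁺ = {F}; {E}⁺ = {E} — none reach the full schema.
{E, G}⁺: G→DP adds D, P; EG→CF adds C, F → {C, D, E, F, G, P}. Minimal: {G}⁺ = {D, G, P}; {E}⁺ = {E} — none reach the full schema.
Any other superkey contains one of these as a subset, so there are no further candidate keys.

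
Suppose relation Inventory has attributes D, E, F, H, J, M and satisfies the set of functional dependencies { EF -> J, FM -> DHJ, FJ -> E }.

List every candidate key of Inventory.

Attributes F, M never appear on any right-hand side, so every candidate key must contain {F, M}.
{F, M}⁺ = {D, E, F, H, J, M}, which is all of the schema, so {F, M} is the only candidate key.

FM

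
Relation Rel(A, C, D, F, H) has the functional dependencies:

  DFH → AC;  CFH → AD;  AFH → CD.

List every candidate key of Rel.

Attributes F, H never appear on any right-hand side, so every candidate key must contain {F, H}.
{F, H}⁺ = {F, H}, which is not all of the schema, so we must add further attributes.
{A, F, H}⁺: AFH→CD adds C, D → {A, C, D, F, H}. Minimal: {F, H}⁺ = {F, H}; {A, H}⁺ = {A, H}; {A, F}⁺ = {A, F} — none reach the full schema.
{C, F, H}⁺: CFH→AD adds A, D → {A, C, D, F, H}. Minimal: {F, H}⁺ = {F, H}; {C, H}⁺ = {C, H}; {C, F}⁺ = {C, F} — none reach the full schema.
{D, F, H}⁺: DFH→AC adds A, C → {A, C, D, F, H}. Minimal: {F, H}⁺ = {F, H}; {D, H}⁺ = {D, H}; {D, F}⁺ = {D, F} — none reach the full schema.

AFH, CFH, DFH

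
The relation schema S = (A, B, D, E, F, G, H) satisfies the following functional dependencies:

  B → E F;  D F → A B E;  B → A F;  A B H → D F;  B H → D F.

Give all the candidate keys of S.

Attributes G, H never appear on any right-hand side, so every candidate key must contain {G, H}.
{G, H}⁺ = {G, H}, which is not all of the schema, so we must add further attributes.
{B, G, H}⁺: B→EF adds E, F; B→AF adds A; ABH→DF adds D → {A, B, D, E, F, G, H}.
{D, F, G, H}⁺: DF→ABE adds A, B, E → {A, B, D, E, F, G, H}.

BGH; DFGH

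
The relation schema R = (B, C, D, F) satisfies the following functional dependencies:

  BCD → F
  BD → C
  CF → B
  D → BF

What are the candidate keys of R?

D

Attribute D never appears on the right-hand side of any dependency, so D must belong to every candidate key.
{D}⁺ = {B, C, D, F}, which is all of the schema, so {D} is the only candidate key.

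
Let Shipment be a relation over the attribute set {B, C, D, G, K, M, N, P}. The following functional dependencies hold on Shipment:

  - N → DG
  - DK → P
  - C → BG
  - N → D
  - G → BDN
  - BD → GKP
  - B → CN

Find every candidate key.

(B, M); (C, M); (G, M); (M, N)

{B, M}⁺: B→CN adds C, N; N→DG adds D, G; BD→GKP adds K, P → {B, C, D, G, K, M, N, P}. Minimal: {M}⁺ = {M}; {B}⁺ = {B, C, D, G, K, N, P} — none reach the full schema.
{C, M}⁺: C→BG adds B, G; G→BDN adds D, N; BD→GKP adds K, P → {B, C, D, G, K, M, N, P}. Minimal: {M}⁺ = {M}; {C}⁺ = {B, C, D, G, K, N, P} — none reach the full schema.
{G, M}⁺: G→BDN adds B, D, N; BD→GKP adds K, P; B→CN adds C → {B, C, D, G, K, M, N, P}. Minimal: {M}⁺ = {M}; {G}⁺ = {B, C, D, G, K, N, P} — none reach the full schema.
{M, N}⁺: N→DG adds D, G; G→BDN adds B; BD→GKP adds K, P; B→CN adds C → {B, C, D, G, K, M, N, P}. Minimal: {N}⁺ = {B, C, D, G, K, N, P}; {M}⁺ = {M} — none reach the full schema.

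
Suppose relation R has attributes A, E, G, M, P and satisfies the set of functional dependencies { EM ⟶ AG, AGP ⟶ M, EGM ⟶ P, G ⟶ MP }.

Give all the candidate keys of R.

EG, EM

{E, G}⁺: G→MP adds M, P; EM→AG adds A → {A, E, G, M, P}.
{E, M}⁺: EM→AG adds A, G; EGM→P adds P → {A, E, G, M, P}.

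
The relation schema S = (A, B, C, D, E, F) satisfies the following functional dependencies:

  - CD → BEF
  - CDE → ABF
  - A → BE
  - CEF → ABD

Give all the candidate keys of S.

Attribute C never appears on the right-hand side of any dependency, so C must belong to every candidate key.
{C}⁺ = {C}, which is not all of the schema, so we must add further attributes.
{C, D}⁺: CD→BEF adds B, E, F; CDE→ABF adds A → {A, B, C, D, E, F}. Minimal: {D}⁺ = {D}; {C}⁺ = {C} — none reach the full schema.
{A, C, F}⁺: A→BE adds B, E; CEF→ABD adds D → {A, B, C, D, E, F}. Minimal: {C, F}⁺ = {C, F}; {A, F}⁺ = {A, B, E, F}; {A, C}⁺ = {A, B, C, E} — none reach the full schema.
{C, E, F}⁺: CEF→ABD adds A, B, D → {A, B, C, D, E, F}. Minimal: {E, F}⁺ = {E, F}; {C, F}⁺ = {C, F}; {C, E}⁺ = {C, E} — none reach the full schema.

{C, D}, {A, C, F}, {C, E, F}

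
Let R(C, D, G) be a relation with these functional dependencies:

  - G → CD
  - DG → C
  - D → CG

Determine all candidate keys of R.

{D}⁺: D→CG adds C, G → {C, D, G}.
{G}⁺: G→CD adds C, D → {C, D, G}.

D, G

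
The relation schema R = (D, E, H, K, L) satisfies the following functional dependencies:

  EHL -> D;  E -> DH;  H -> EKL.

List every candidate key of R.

{E}⁺: E→DH adds D, H; H→EKL adds K, L → {D, E, H, K, L}.
{H}⁺: H→EKL adds E, K, L; EHL→D adds D → {D, E, H, K, L}.
Any other superkey contains one of these as a subset, so there are no further candidate keys.

{E}, {H}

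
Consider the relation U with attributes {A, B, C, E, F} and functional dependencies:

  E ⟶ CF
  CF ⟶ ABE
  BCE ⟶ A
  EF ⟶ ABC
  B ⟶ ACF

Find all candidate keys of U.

B; E; CF

{B}⁺: B→ACF adds A, C, F; CF→ABE adds E → {A, B, C, E, F}.
{E}⁺: E→CF adds C, F; CF→ABE adds A, B → {A, B, C, E, F}.
{C, F}⁺: CF→ABE adds A, B, E → {A, B, C, E, F}. Minimal: {F}⁺ = {F}; {C}⁺ = {C} — none reach the full schema.
Any other superkey contains one of these as a subset, so there are no further candidate keys.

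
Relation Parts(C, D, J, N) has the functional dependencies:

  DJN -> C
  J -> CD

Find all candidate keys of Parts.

{J, N}

Attributes J, N never appear on any right-hand side, so every candidate key must contain {J, N}.
{J, N}⁺ = {C, D, J, N}, which is all of the schema, so {J, N} is the only candidate key.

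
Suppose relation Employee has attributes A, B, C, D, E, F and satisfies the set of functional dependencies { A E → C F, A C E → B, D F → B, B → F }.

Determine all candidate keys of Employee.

{A, D, E}

Attributes A, D, E never appear on any right-hand side, so every candidate key must contain {A, D, E}.
{A, D, E}⁺ = {A, B, C, D, E, F}, which is all of the schema, so {A, D, E} is the only candidate key.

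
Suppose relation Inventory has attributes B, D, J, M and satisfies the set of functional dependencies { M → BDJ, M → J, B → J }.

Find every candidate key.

{M}

Attribute M never appears on the right-hand side of any dependency, so M must belong to every candidate key.
{M}⁺ = {B, D, J, M}, which is all of the schema, so {M} is the only candidate key.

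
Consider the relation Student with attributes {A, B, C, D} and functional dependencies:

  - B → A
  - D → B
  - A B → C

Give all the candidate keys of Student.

{D}

Attribute D never appears on the right-hand side of any dependency, so D must belong to every candidate key.
{D}⁺ = {A, B, C, D}, which is all of the schema, so {D} is the only candidate key.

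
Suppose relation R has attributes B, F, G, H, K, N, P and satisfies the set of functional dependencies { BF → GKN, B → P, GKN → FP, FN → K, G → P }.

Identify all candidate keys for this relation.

Attributes B, H never appear on any right-hand side, so every candidate key must contain {B, H}.
{B, H}⁺ = {B, H, P}, which is not all of the schema, so we must add further attributes.
{B, F, H}⁺: BF→GKN adds G, K, N; B→P adds P → {B, F, G, H, K, N, P}. Minimal: {F, H}⁺ = {F, H}; {B, H}⁺ = {B, H, P}; {B, F}⁺ = {B, F, G, K, N, P} — none reach the full schema.
{B, G, H, K, N}⁺: B→P adds P; GKN→FP adds F → {B, F, G, H, K, N, P}. Minimal: {G, H, K, N}⁺ = {F, G, H, K, N, P}; {B, H, K, N}⁺ = {B, H, K, N, P}; {B, G, K, N}⁺ = {B, F, G, K, N, P}; … — none reach the full schema.

BFH, BGHKN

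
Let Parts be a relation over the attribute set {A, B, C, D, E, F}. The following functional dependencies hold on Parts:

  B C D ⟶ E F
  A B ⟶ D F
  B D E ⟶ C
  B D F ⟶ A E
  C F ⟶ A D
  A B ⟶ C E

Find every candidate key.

Attribute B never appears on the right-hand side of any dependency, so B must belong to every candidate key.
{B}⁺ = {B}, which is not all of the schema, so we must add further attributes.
{A, B}⁺: AB→DF adds D, F; BDF→AE adds E; AB→CE adds C → {A, B, C, D, E, F}. Minimal: {B}⁺ = {B}; {A}⁺ = {A} — none reach the full schema.
{B, C, D}⁺: BCD→EF adds E, F; BDF→AE adds A → {A, B, C, D, E, F}. Minimal: {C, D}⁺ = {C, D}; {B, D}⁺ = {B, D}; {B, C}⁺ = {B, C} — none reach the full schema.
{B, C, F}⁺: CF→AD adds A, D; AB→CE adds E → {A, B, C, D, E, F}. Minimal: {C, F}⁺ = {A, C, D, F}; {B, F}⁺ = {B, F}; {B, C}⁺ = {B, C} — none reach the full schema.
{B, D, E}⁺: BDE→C adds C; BCD→EF adds F; BDF→AE adds A → {A, B, C, D, E, F}. Minimal: {D, E}⁺ = {D, E}; {B, E}⁺ = {B, E}; {B, D}⁺ = {B, D} — none reach the full schema.
{B, D, F}⁺: BDF→AE adds A, E; AB→CE adds C → {A, B, C, D, E, F}. Minimal: {D, F}⁺ = {D, F}; {B, F}⁺ = {B, F}; {B, D}⁺ = {B, D} — none reach the full schema.
Any other superkey contains one of these as a subset, so there are no further candidate keys.

(A, B), (B, C, D), (B, C, F), (B, D, E), (B, D, F)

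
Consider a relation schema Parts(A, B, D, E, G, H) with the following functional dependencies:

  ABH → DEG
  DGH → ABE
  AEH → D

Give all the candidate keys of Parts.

ABH, DGH, AEGH

Attribute H never appears on the right-hand side of any dependency, so H must belong to every candidate key.
{H}⁺ = {H}, which is not all of the schema, so we must add further attributes.
{A, B, H}⁺: ABH→DEG adds D, E, G → {A, B, D, E, G, H}. Minimal: {B, H}⁺ = {B, H}; {A, H}⁺ = {A, H}; {A, B}⁺ = {A, B} — none reach the full schema.
{D, G, H}⁺: DGH→ABE adds A, B, E → {A, B, D, E, G, H}. Minimal: {G, H}⁺ = {G, H}; {D, H}⁺ = {D, H}; {D, G}⁺ = {D, G} — none reach the full schema.
{A, E, G, H}⁺: AEH→D adds D; DGH→ABE adds B → {A, B, D, E, G, H}. Minimal: {E, G, H}⁺ = {E, G, H}; {A, G, H}⁺ = {A, G, H}; {A, E, H}⁺ = {A, D, E, H}; … — none reach the full schema.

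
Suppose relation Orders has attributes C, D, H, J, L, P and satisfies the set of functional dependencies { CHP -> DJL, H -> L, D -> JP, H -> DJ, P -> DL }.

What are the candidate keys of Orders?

Attributes C, H never appear on any right-hand side, so every candidate key must contain {C, H}.
{C, H}⁺ = {C, D, H, J, L, P}, which is all of the schema, so {C, H} is the only candidate key.

CH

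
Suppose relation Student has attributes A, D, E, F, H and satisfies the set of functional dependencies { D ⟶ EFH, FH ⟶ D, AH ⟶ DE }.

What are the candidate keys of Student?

Attribute A never appears on the right-hand side of any dependency, so A must belong to every candidate key.
{A}⁺ = {A}, which is not all of the schema, so we must add further attributes.
{A, D}⁺: D→EFH adds E, F, H → {A, D, E, F, H}. Minimal: {D}⁺ = {D, E, F, H}; {A}⁺ = {A} — none reach the full schema.
{A, H}⁺: AH→DE adds D, E; D→EFH adds F → {A, D, E, F, H}. Minimal: {H}⁺ = {H}; {A}⁺ = {A} — none reach the full schema.
Any other superkey contains one of these as a subset, so there are no further candidate keys.

(A, D), (A, H)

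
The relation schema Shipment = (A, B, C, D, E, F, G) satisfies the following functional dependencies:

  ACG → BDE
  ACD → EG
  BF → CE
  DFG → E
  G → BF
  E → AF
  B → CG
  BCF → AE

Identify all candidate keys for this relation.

{B}, {G}, {A, C, D}, {C, D, E}

{B}⁺: B→CG adds C, G; G→BF adds F; BCF→AE adds A, E; ACG→BDE adds D → {A, B, C, D, E, F, G}.
{G}⁺: G→BF adds B, F; B→CG adds C; BCF→AE adds A, E; ACG→BDE adds D → {A, B, C, D, E, F, G}.
{A, C, D}⁺: ACD→EG adds E, G; G→BF adds B, F → {A, B, C, D, E, F, G}.
{C, D, E}⁺: E→AF adds A, F; ACD→EG adds G; G→BF adds B → {A, B, C, D, E, F, G}.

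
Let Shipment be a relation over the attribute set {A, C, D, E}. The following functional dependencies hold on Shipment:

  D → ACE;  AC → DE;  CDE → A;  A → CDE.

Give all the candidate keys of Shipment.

{A}, {D}

{A}⁺: A→CDE adds C, D, E → {A, C, D, E}.
{D}⁺: D→ACE adds A, C, E → {A, C, D, E}.
Any other superkey contains one of these as a subset, so there are no further candidate keys.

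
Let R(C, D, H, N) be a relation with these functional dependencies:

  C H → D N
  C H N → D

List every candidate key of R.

Attributes C, H never appear on any right-hand side, so every candidate key must contain {C, H}.
{C, H}⁺ = {C, D, H, N}, which is all of the schema, so {C, H} is the only candidate key.

{C, H}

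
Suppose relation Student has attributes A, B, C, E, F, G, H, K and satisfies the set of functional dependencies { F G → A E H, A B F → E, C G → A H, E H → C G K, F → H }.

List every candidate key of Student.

{A, B, F}; {B, E, F}; {B, F, G}

Attributes B, F never appear on any right-hand side, so every candidate key must contain {B, F}.
{B, F}⁺ = {B, F, H}, which is not all of the schema, so we must add further attributes.
{A, B, F}⁺: ABF→E adds E; F→H adds H; EH→CGK adds C, G, K → {A, B, C, E, F, G, H, K}. Minimal: {B, F}⁺ = {B, F, H}; {A, F}⁺ = {A, F, H}; {A, B}⁺ = {A, B} — none reach the full schema.
{B, E, F}⁺: F→H adds H; EH→CGK adds C, G, K; FG→AEH adds A → {A, B, C, E, F, G, H, K}. Minimal: {E, F}⁺ = {A, C, E, F, G, H, K}; {B, F}⁺ = {B, F, H}; {B, E}⁺ = {B, E} — none reach the full schema.
{B, F, G}⁺: FG→AEH adds A, E, H; EH→CGK adds C, K → {A, B, C, E, F, G, H, K}. Minimal: {F, G}⁺ = {A, C, E, F, G, H, K}; {B, G}⁺ = {B, G}; {B, F}⁺ = {B, F, H} — none reach the full schema.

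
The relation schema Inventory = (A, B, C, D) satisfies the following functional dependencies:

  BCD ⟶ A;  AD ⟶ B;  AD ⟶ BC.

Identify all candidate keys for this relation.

(A, D), (B, C, D)

Attribute D never appears on the right-hand side of any dependency, so D must belong to every candidate key.
{D}⁺ = {D}, which is not all of the schema, so we must add further attributes.
{A, D}⁺: AD→B adds B; AD→BC adds C → {A, B, C, D}. Minimal: {D}⁺ = {D}; {A}⁺ = {A} — none reach the full schema.
{B, C, D}⁺: BCD→A adds A → {A, B, C, D}. Minimal: {C, D}⁺ = {C, D}; {B, D}⁺ = {B, D}; {B, C}⁺ = {B, C} — none reach the full schema.
Any other superkey contains one of these as a subset, so there are no further candidate keys.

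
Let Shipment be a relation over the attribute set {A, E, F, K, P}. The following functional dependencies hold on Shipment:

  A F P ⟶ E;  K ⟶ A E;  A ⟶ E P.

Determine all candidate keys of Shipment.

{F, K}

Attributes F, K never appear on any right-hand side, so every candidate key must contain {F, K}.
{F, K}⁺ = {A, E, F, K, P}, which is all of the schema, so {F, K} is the only candidate key.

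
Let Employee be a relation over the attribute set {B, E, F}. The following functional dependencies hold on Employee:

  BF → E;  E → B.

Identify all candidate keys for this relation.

(B, F); (E, F)

Attribute F never appears on the right-hand side of any dependency, so F must belong to every candidate key.
{F}⁺ = {F}, which is not all of the schema, so we must add further attributes.
{B, F}⁺: BF→E adds E → {B, E, F}. Minimal: {F}⁺ = {F}; {B}⁺ = {B} — none reach the full schema.
{E, F}⁺: E→B adds B → {B, E, F}. Minimal: {F}⁺ = {F}; {E}⁺ = {B, E} — none reach the full schema.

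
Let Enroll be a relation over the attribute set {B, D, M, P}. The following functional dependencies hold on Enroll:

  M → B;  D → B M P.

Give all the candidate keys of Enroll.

{D}

Attribute D never appears on the right-hand side of any dependency, so D must belong to every candidate key.
{D}⁺ = {B, D, M, P}, which is all of the schema, so {D} is the only candidate key.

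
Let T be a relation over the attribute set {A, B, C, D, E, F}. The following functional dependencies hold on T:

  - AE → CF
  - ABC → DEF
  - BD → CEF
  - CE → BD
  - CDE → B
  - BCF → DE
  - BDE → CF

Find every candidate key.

{A, E}, {A, B, C}, {A, B, D}

Attribute A never appears on the right-hand side of any dependency, so A must belong to every candidate key.
{A}⁺ = {A}, which is not all of the schema, so we must add further attributes.
{A, E}⁺: AE→CF adds C, F; CE→BD adds B, D → {A, B, C, D, E, F}.
{A, B, C}⁺: ABC→DEF adds D, E, F → {A, B, C, D, E, F}.
{A, B, D}⁺: BD→CEF adds C, E, F → {A, B, C, D, E, F}.
Any other superkey contains one of these as a subset, so there are no further candidate keys.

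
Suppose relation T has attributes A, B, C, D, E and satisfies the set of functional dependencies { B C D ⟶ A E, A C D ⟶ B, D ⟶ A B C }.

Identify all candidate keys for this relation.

Attribute D never appears on the right-hand side of any dependency, so D must belong to every candidate key.
{D}⁺ = {A, B, C, D, E}, which is all of the schema, so {D} is the only candidate key.

{D}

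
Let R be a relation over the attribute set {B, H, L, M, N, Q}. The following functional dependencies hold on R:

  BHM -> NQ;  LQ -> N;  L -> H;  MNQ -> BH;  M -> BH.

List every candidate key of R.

(L, M)

{L, M}⁺: L→H adds H; M→BH adds B; BHM→NQ adds N, Q → {B, H, L, M, N, Q}.
No other minimal superkey exists.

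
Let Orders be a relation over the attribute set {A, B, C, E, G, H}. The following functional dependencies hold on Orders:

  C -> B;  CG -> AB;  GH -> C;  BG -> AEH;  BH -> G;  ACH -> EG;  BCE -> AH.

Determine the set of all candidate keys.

{B, G}⁺: BG→AEH adds A, E, H; GH→C adds C → {A, B, C, E, G, H}. Minimal: {G}⁺ = {G}; {B}⁺ = {B} — none reach the full schema.
{B, H}⁺: BH→G adds G; GH→C adds C; BG→AEH adds A, E → {A, B, C, E, G, H}. Minimal: {H}⁺ = {H}; {B}⁺ = {B} — none reach the full schema.
{C, E}⁺: C→B adds B; BCE→AH adds A, H; BH→G adds G → {A, B, C, E, G, H}. Minimal: {E}⁺ = {E}; {C}⁺ = {B, C} — none reach the full schema.
{C, G}⁺: C→B adds B; CG→AB adds A; BG→AEH adds E, H → {A, B, C, E, G, H}. Minimal: {G}⁺ = {G}; {C}⁺ = {B, C} — none reach the full schema.
{C, H}⁺: C→B adds B; BH→G adds G; CG→AB adds A; BG→AEH adds E → {A, B, C, E, G, H}. Minimal: {H}⁺ = {H}; {C}⁺ = {B, C} — none reach the full schema.
{G, H}⁺: GH→C adds C; C→B adds B; CG→AB adds A; BG→AEH adds E → {A, B, C, E, G, H}. Minimal: {H}⁺ = {H}; {G}⁺ = {G} — none reach the full schema.
Any other superkey contains one of these as a subset, so there are no further candidate keys.

{B, G}; {B, H}; {C, E}; {C, G}; {C, H}; {G, H}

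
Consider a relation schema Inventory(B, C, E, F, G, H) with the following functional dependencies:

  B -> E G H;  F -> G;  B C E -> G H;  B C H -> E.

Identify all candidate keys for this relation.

Attributes B, C, F never appear on any right-hand side, so every candidate key must contain {B, C, F}.
{B, C, F}⁺ = {B, C, E, F, G, H}, which is all of the schema, so {B, C, F} is the only candidate key.

BCF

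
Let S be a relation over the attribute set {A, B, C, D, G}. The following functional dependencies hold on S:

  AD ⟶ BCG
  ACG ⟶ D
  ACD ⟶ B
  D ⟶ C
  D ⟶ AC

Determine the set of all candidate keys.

{D}, {A, C, G}

{D}⁺: D→C adds C; D→AC adds A; AD→BCG adds B, G → {A, B, C, D, G}.
{A, C, G}⁺: ACG→D adds D; ACD→B adds B → {A, B, C, D, G}.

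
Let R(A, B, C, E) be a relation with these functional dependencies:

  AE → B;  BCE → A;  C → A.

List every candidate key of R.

{C, E}⁺: C→A adds A; AE→B adds B → {A, B, C, E}. Minimal: {E}⁺ = {E}; {C}⁺ = {A, C} — none reach the full schema.
No other minimal superkey exists.

{C, E}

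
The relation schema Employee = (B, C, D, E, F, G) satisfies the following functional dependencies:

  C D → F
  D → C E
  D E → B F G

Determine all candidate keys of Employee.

(D)

Attribute D never appears on the right-hand side of any dependency, so D must belong to every candidate key.
{D}⁺ = {B, C, D, E, F, G}, which is all of the schema, so {D} is the only candidate key.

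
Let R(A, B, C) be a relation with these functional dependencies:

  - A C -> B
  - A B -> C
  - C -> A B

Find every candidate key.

{C}⁺: C→AB adds A, B → {A, B, C}.
{A, B}⁺: AB→C adds C → {A, B, C}.
Any other superkey contains one of these as a subset, so there are no further candidate keys.

(C), (A, B)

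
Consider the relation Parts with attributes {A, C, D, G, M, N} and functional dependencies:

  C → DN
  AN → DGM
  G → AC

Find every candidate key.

{G}⁺: G→AC adds A, C; C→DN adds D, N; AN→DGM adds M → {A, C, D, G, M, N}.
{A, C}⁺: C→DN adds D, N; AN→DGM adds G, M → {A, C, D, G, M, N}. Minimal: {C}⁺ = {C, D, N}; {A}⁺ = {A} — none reach the full schema.
{A, N}⁺: AN→DGM adds D, G, M; G→AC adds C → {A, C, D, G, M, N}. Minimal: {N}⁺ = {N}; {A}⁺ = {A} — none reach the full schema.

G, AC, AN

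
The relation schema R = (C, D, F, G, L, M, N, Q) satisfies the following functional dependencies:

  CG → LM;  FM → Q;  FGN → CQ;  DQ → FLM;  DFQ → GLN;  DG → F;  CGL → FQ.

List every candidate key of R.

Attribute D never appears on the right-hand side of any dependency, so D must belong to every candidate key.
{D}⁺ = {D}, which is not all of the schema, so we must add further attributes.
{D, Q}⁺: DQ→FLM adds F, L, M; DFQ→GLN adds G, N; FGN→CQ adds C → {C, D, F, G, L, M, N, Q}. Minimal: {Q}⁺ = {Q}; {D}⁺ = {D} — none reach the full schema.
{C, D, G}⁺: CG→LM adds L, M; DG→F adds F; CGL→FQ adds Q; DFQ→GLN adds N → {C, D, F, G, L, M, N, Q}. Minimal: {D, G}⁺ = {D, F, G}; {C, G}⁺ = {C, F, G, L, M, Q}; {C, D}⁺ = {C, D} — none reach the full schema.
{D, F, M}⁺: FM→Q adds Q; DQ→FLM adds L; DFQ→GLN adds G, N; FGN→CQ adds C → {C, D, F, G, L, M, N, Q}. Minimal: {F, M}⁺ = {F, M, Q}; {D, M}⁺ = {D, M}; {D, F}⁺ = {D, F} — none reach the full schema.
{D, G, M}⁺: DG→F adds F; FM→Q adds Q; DQ→FLM adds L; DFQ→GLN adds N; FGN→CQ adds C → {C, D, F, G, L, M, N, Q}. Minimal: {G, M}⁺ = {G, M}; {D, M}⁺ = {D, M}; {D, G}⁺ = {D, F, G} — none reach the full schema.
{D, G, N}⁺: DG→F adds F; FGN→CQ adds C, Q; DQ→FLM adds L, M → {C, D, F, G, L, M, N, Q}. Minimal: {G, N}⁺ = {G, N}; {D, N}⁺ = {D, N}; {D, G}⁺ = {D, F, G} — none reach the full schema.

(D, Q); (C, D, G); (D, F, M); (D, G, M); (D, G, N)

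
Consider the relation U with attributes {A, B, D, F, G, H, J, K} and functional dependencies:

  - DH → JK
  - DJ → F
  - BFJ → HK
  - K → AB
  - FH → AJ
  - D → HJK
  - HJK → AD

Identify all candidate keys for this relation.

Attribute G never appears on the right-hand side of any dependency, so G must belong to every candidate key.
{G}⁺ = {G}, which is not all of the schema, so we must add further attributes.
{D, G}⁺: D→HJK adds H, J, K; HJK→AD adds A; DJ→F adds F; K→AB adds B → {A, B, D, F, G, H, J, K}. Minimal: {G}⁺ = {G}; {D}⁺ = {A, B, D, F, H, J, K} — none reach the full schema.
{B, F, G, H}⁺: FH→AJ adds A, J; BFJ→HK adds K; HJK→AD adds D → {A, B, D, F, G, H, J, K}. Minimal: {F, G, H}⁺ = {A, F, G, H, J}; {B, G, H}⁺ = {B, G, H}; {B, F, H}⁺ = {A, B, D, F, H, J, K}; … — none reach the full schema.
{B, F, G, J}⁺: BFJ→HK adds H, K; K→AB adds A; HJK→AD adds D → {A, B, D, F, G, H, J, K}. Minimal: {F, G, J}⁺ = {F, G, J}; {B, G, J}⁺ = {B, G, J}; {B, F, J}⁺ = {A, B, D, F, H, J, K}; … — none reach the full schema.
{F, G, H, K}⁺: K→AB adds A, B; FH→AJ adds J; HJK→AD adds D → {A, B, D, F, G, H, J, K}. Minimal: {G, H, K}⁺ = {A, B, G, H, K}; {F, H, K}⁺ = {A, B, D, F, H, J, K}; {F, G, K}⁺ = {A, B, F, G, K}; … — none reach the full schema.
{F, G, J, K}⁺: K→AB adds A, B; BFJ→HK adds H; HJK→AD adds D → {A, B, D, F, G, H, J, K}. Minimal: {G, J, K}⁺ = {A, B, G, J, K}; {F, J, K}⁺ = {A, B, D, F, H, J, K}; {F, G, K}⁺ = {A, B, F, G, K}; … — none reach the full schema.
{G, H, J, K}⁺: K→AB adds A, B; HJK→AD adds D; DJ→F adds F → {A, B, D, F, G, H, J, K}. Minimal: {H, J, K}⁺ = {A, B, D, F, H, J, K}; {G, J, K}⁺ = {A, B, G, J, K}; {G, H, K}⁺ = {A, B, G, H, K}; … — none reach the full schema.
Any other superkey contains one of these as a subset, so there are no further candidate keys.

{D, G}; {B, F, G, H}; {B, F, G, J}; {F, G, H, K}; {F, G, J, K}; {G, H, J, K}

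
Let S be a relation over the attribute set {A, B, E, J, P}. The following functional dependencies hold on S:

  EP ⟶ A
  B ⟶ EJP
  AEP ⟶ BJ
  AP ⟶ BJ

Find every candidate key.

{B}⁺: B→EJP adds E, J, P; EP→A adds A → {A, B, E, J, P}.
{A, P}⁺: AP→BJ adds B, J; B→EJP adds E → {A, B, E, J, P}. Minimal: {P}⁺ = {P}; {A}⁺ = {A} — none reach the full schema.
{E, P}⁺: EP→A adds A; AEP→BJ adds B, J → {A, B, E, J, P}. Minimal: {P}⁺ = {P}; {E}⁺ = {E} — none reach the full schema.
Any other superkey contains one of these as a subset, so there are no further candidate keys.

{B}, {A, P}, {E, P}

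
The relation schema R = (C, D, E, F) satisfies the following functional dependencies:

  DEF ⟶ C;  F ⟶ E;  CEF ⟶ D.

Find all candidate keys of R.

Attribute F never appears on the right-hand side of any dependency, so F must belong to every candidate key.
{F}⁺ = {E, F}, which is not all of the schema, so we must add further attributes.
{C, F}⁺: F→E adds E; CEF→D adds D → {C, D, E, F}.
{D, F}⁺: F→E adds E; DEF→C adds C → {C, D, E, F}.

{C, F}, {D, F}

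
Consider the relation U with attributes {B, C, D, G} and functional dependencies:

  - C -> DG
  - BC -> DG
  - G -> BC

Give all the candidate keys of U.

{C}⁺: C→DG adds D, G; G→BC adds B → {B, C, D, G}.
{G}⁺: G→BC adds B, C; C→DG adds D → {B, C, D, G}.

(C), (G)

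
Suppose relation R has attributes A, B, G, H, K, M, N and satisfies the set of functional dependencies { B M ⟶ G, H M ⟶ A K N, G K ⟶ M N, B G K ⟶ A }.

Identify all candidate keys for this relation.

{B, H, M}⁺: BM→G adds G; HM→AKN adds A, K, N → {A, B, G, H, K, M, N}. Minimal: {H, M}⁺ = {A, H, K, M, N}; {B, M}⁺ = {B, G, M}; {B, H}⁺ = {B, H} — none reach the full schema.
{B, G, H, K}⁺: GK→MN adds M, N; BGK→A adds A → {A, B, G, H, K, M, N}. Minimal: {G, H, K}⁺ = {A, G, H, K, M, N}; {B, H, K}⁺ = {B, H, K}; {B, G, K}⁺ = {A, B, G, K, M, N}; … — none reach the full schema.
Any other superkey contains one of these as a subset, so there are no further candidate keys.

BHM; BGHK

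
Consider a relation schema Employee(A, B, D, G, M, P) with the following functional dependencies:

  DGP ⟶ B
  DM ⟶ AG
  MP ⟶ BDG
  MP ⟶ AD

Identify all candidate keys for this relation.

{M, P}

Attributes M, P never appear on any right-hand side, so every candidate key must contain {M, P}.
{M, P}⁺ = {A, B, D, G, M, P}, which is all of the schema, so {M, P} is the only candidate key.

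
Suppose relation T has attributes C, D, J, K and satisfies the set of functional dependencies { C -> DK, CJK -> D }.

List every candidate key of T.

(C, J)

Attributes C, J never appear on any right-hand side, so every candidate key must contain {C, J}.
{C, J}⁺ = {C, D, J, K}, which is all of the schema, so {C, J} is the only candidate key.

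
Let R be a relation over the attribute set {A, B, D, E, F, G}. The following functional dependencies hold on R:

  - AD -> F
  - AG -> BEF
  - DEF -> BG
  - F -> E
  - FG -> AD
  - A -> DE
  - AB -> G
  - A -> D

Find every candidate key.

{A}⁺: A→DE adds D, E; AD→F adds F; DEF→BG adds B, G → {A, B, D, E, F, G}.
{D, F}⁺: F→E adds E; DEF→BG adds B, G; FG→AD adds A → {A, B, D, E, F, G}. Minimal: {F}⁺ = {E, F}; {D}⁺ = {D} — none reach the full schema.
{F, G}⁺: F→E adds E; FG→AD adds A, D; AG→BEF adds B → {A, B, D, E, F, G}. Minimal: {G}⁺ = {G}; {F}⁺ = {E, F} — none reach the full schema.
Any other superkey contains one of these as a subset, so there are no further candidate keys.

A; DF; FG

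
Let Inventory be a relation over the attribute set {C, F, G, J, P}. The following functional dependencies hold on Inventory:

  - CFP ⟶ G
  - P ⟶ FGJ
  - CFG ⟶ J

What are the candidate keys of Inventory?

(C, P)

{C, P}⁺: P→FGJ adds F, G, J → {C, F, G, J, P}. Minimal: {P}⁺ = {F, G, J, P}; {C}⁺ = {C} — none reach the full schema.
No other minimal superkey exists.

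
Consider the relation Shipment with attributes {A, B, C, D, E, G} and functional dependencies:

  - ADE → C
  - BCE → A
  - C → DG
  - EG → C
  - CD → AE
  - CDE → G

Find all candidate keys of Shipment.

BC, BEG, ABDE

Attribute B never appears on the right-hand side of any dependency, so B must belong to every candidate key.
{B}⁺ = {B}, which is not all of the schema, so we must add further attributes.
{B, C}⁺: C→DG adds D, G; CD→AE adds A, E → {A, B, C, D, E, G}.
{B, E, G}⁺: EG→C adds C; BCE→A adds A; C→DG adds D → {A, B, C, D, E, G}.
{A, B, D, E}⁺: ADE→C adds C; C→DG adds G → {A, B, C, D, E, G}.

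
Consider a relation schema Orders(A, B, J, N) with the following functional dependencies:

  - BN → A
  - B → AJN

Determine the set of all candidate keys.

(B)

Attribute B never appears on the right-hand side of any dependency, so B must belong to every candidate key.
{B}⁺ = {A, B, J, N}, which is all of the schema, so {B} is the only candidate key.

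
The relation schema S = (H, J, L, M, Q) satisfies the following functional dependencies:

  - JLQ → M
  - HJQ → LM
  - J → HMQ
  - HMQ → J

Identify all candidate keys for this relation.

{J}; {H, M, Q}

{J}⁺: J→HMQ adds H, M, Q; HJQ→LM adds L → {H, J, L, M, Q}.
{H, M, Q}⁺: HMQ→J adds J; HJQ→LM adds L → {H, J, L, M, Q}.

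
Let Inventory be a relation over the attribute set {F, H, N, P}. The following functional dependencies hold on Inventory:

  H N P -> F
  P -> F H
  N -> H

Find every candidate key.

{N, P}⁺: P→FH adds F, H → {F, H, N, P}. Minimal: {P}⁺ = {F, H, P}; {N}⁺ = {H, N} — none reach the full schema.

(N, P)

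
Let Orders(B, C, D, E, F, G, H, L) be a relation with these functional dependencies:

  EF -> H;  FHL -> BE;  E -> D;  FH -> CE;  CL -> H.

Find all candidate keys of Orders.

Attributes F, G, L never appear on any right-hand side, so every candidate key must contain {F, G, L}.
{F, G, L}⁺ = {F, G, L}, which is not all of the schema, so we must add further attributes.
{C, F, G, L}⁺: CL→H adds H; FHL→BE adds B, E; E→D adds D → {B, C, D, E, F, G, H, L}. Minimal: {F, G, L}⁺ = {F, G, L}; {C, G, L}⁺ = {C, G, H, L}; {C, F, L}⁺ = {B, C, D, E, F, H, L}; … — none reach the full schema.
{E, F, G, L}⁺: EF→H adds H; FHL→BE adds B; E→D adds D; FH→CE adds C → {B, C, D, E, F, G, H, L}. Minimal: {F, G, L}⁺ = {F, G, L}; {E, G, L}⁺ = {D, E, G, L}; {E, F, L}⁺ = {B, C, D, E, F, H, L}; … — none reach the full schema.
{F, G, H, L}⁺: FHL→BE adds B, E; E→D adds D; FH→CE adds C → {B, C, D, E, F, G, H, L}. Minimal: {G, H, L}⁺ = {G, H, L}; {F, H, L}⁺ = {B, C, D, E, F, H, L}; {F, G, L}⁺ = {F, G, L}; … — none reach the full schema.

{C, F, G, L}, {E, F, G, L}, {F, G, H, L}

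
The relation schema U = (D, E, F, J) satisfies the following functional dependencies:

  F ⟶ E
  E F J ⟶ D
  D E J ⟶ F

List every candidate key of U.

{F, J}⁺: F→E adds E; EFJ→D adds D → {D, E, F, J}.
{D, E, J}⁺: DEJ→F adds F → {D, E, F, J}.
Any other superkey contains one of these as a subset, so there are no further candidate keys.

FJ; DEJ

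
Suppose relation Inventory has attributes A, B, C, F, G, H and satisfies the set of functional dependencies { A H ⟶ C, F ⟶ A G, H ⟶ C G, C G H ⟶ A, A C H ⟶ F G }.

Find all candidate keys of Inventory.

Attributes B, H never appear on any right-hand side, so every candidate key must contain {B, H}.
{B, H}⁺ = {A, B, C, F, G, H}, which is all of the schema, so {B, H} is the only candidate key.

(B, H)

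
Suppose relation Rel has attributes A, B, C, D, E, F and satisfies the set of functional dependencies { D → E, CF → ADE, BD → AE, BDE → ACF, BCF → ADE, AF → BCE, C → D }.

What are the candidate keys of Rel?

{A, F}⁺: AF→BCE adds B, C, E; C→D adds D → {A, B, C, D, E, F}.
{B, C}⁺: C→D adds D; D→E adds E; BD→AE adds A; BDE→ACF adds F → {A, B, C, D, E, F}.
{B, D}⁺: D→E adds E; BD→AE adds A; BDE→ACF adds C, F → {A, B, C, D, E, F}.
{C, F}⁺: CF→ADE adds A, D, E; AF→BCE adds B → {A, B, C, D, E, F}.

{A, F}; {B, C}; {B, D}; {C, F}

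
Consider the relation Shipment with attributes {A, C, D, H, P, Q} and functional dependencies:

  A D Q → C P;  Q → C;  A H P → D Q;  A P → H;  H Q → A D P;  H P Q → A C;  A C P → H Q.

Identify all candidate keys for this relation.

{A, P}⁺: AP→H adds H; AHP→DQ adds D, Q; HPQ→AC adds C → {A, C, D, H, P, Q}. Minimal: {P}⁺ = {P}; {A}⁺ = {A} — none reach the full schema.
{H, Q}⁺: Q→C adds C; HQ→ADP adds A, D, P → {A, C, D, H, P, Q}. Minimal: {Q}⁺ = {C, Q}; {H}⁺ = {H} — none reach the full schema.
{A, D, Q}⁺: ADQ→CP adds C, P; AP→H adds H → {A, C, D, H, P, Q}. Minimal: {D, Q}⁺ = {C, D, Q}; {A, Q}⁺ = {A, C, Q}; {A, D}⁺ = {A, D} — none reach the full schema.
Any other superkey contains one of these as a subset, so there are no further candidate keys.

(A, P); (H, Q); (A, D, Q)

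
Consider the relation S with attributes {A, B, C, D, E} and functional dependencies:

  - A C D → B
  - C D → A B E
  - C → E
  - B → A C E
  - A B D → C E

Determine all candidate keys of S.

Attribute D never appears on the right-hand side of any dependency, so D must belong to every candidate key.
{D}⁺ = {D}, which is not all of the schema, so we must add further attributes.
{B, D}⁺: B→ACE adds A, C, E → {A, B, C, D, E}. Minimal: {D}⁺ = {D}; {B}⁺ = {A, B, C, E} — none reach the full schema.
{C, D}⁺: CD→ABE adds A, B, E → {A, B, C, D, E}. Minimal: {D}⁺ = {D}; {C}⁺ = {C, E} — none reach the full schema.

(B, D); (C, D)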